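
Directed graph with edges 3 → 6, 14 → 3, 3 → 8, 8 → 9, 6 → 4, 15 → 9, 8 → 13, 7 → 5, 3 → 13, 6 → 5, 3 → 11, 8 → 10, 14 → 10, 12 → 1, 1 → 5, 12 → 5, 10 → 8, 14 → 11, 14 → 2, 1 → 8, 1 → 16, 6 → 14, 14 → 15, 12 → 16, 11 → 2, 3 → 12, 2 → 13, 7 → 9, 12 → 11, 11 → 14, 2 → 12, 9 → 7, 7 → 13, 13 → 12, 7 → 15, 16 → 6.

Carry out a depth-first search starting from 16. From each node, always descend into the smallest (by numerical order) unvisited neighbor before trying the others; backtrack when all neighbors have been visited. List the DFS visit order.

16 6 4 5 14 2 12 1 8 9 7 13 15 10 11 3

Visit 16
16 → 6
6 → 4
6 → 5
6 → 14
14 → 2
2 → 12
12 → 1
1 → 8
8 → 9
9 → 7
7 → 13
7 → 15
8 → 10
12 → 11
14 → 3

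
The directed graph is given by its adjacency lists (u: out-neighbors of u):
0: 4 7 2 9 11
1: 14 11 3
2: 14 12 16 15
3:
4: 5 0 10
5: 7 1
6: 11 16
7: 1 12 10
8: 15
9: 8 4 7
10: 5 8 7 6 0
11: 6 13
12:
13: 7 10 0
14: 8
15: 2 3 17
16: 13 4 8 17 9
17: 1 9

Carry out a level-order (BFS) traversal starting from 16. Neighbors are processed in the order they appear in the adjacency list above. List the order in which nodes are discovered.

Visit 16; enqueue 13, 4, 8, 17, 9 → queue [13, 4, 8, 17, 9]
Visit 13; enqueue 7, 10, 0 → queue [4, 8, 17, 9, 7, 10, 0]
Visit 4; enqueue 5 → queue [8, 17, 9, 7, 10, 0, 5]
Visit 8; enqueue 15 → queue [17, 9, 7, 10, 0, 5, 15]
Visit 17; enqueue 1 → queue [9, 7, 10, 0, 5, 15, 1]
Visit 9 → queue [7, 10, 0, 5, 15, 1]
Visit 7; enqueue 12 → queue [10, 0, 5, 15, 1, 12]
Visit 10; enqueue 6 → queue [0, 5, 15, 1, 12, 6]
Visit 0; enqueue 2, 11 → queue [5, 15, 1, 12, 6, 2, 11]
Visit 5 → queue [15, 1, 12, 6, 2, 11]
Visit 15; enqueue 3 → queue [1, 12, 6, 2, 11, 3]
Visit 1; enqueue 14 → queue [12, 6, 2, 11, 3, 14]
Visit 12 → queue [6, 2, 11, 3, 14]
Visit 6 → queue [2, 11, 3, 14]
Visit 2 → queue [11, 3, 14]
Visit 11 → queue [3, 14]
Visit 3 → queue [14]
Visit 14 → queue []

16, 13, 4, 8, 17, 9, 7, 10, 0, 5, 15, 1, 12, 6, 2, 11, 3, 14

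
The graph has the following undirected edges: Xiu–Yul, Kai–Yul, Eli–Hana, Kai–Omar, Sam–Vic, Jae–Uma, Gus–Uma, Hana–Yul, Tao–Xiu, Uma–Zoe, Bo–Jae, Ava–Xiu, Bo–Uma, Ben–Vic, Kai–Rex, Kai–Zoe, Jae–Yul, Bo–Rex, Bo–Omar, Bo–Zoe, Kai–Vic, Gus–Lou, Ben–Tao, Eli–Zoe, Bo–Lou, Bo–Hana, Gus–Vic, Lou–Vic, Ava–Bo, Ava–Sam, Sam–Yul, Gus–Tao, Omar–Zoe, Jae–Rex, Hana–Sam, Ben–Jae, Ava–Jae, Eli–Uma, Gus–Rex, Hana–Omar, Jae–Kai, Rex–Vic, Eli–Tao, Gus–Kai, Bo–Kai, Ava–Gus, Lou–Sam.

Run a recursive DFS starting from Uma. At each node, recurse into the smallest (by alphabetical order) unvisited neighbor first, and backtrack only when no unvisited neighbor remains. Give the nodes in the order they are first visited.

Uma, Bo, Ava, Gus, Kai, Jae, Ben, Tao, Eli, Hana, Omar, Zoe, Sam, Lou, Vic, Rex, Yul, Xiu

Visit Uma
Uma → Bo
Bo → Ava
Ava → Gus
Gus → Kai
Kai → Jae
Jae → Ben
Ben → Tao
Tao → Eli
Eli → Hana
Hana → Omar
Omar → Zoe
Hana → Sam
Sam → Lou
Lou → Vic
Vic → Rex
Sam → Yul
Yul → Xiu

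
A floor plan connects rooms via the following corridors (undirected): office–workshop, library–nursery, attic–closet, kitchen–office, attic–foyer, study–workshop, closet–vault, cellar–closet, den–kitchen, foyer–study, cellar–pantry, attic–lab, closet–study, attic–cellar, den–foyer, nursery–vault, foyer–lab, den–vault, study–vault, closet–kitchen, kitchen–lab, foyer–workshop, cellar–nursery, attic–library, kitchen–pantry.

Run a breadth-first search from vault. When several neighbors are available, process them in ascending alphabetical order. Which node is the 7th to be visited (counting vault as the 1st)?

cellar

Visit vault; enqueue closet, den, nursery, study → queue [closet, den, nursery, study]
Visit closet; enqueue attic, cellar, kitchen → queue [den, nursery, study, attic, cellar, kitchen]
Visit den; enqueue foyer → queue [nursery, study, attic, cellar, kitchen, foyer]
Visit nursery; enqueue library → queue [study, attic, cellar, kitchen, foyer, library]
Visit study; enqueue workshop → queue [attic, cellar, kitchen, foyer, library, workshop]
Visit attic; enqueue lab → queue [cellar, kitchen, foyer, library, workshop, lab]
Visit cellar; enqueue pantry → queue [kitchen, foyer, library, workshop, lab, pantry]
Visit kitchen; enqueue office → queue [foyer, library, workshop, lab, pantry, office]
Visit foyer → queue [library, workshop, lab, pantry, office]
Visit library → queue [workshop, lab, pantry, office]
Visit workshop → queue [lab, pantry, office]
Visit lab → queue [pantry, office]
Visit pantry → queue [office]
Visit office → queue []

Visit order: vault, closet, den, nursery, study, attic, cellar, kitchen, foyer, library, workshop, lab, pantry, office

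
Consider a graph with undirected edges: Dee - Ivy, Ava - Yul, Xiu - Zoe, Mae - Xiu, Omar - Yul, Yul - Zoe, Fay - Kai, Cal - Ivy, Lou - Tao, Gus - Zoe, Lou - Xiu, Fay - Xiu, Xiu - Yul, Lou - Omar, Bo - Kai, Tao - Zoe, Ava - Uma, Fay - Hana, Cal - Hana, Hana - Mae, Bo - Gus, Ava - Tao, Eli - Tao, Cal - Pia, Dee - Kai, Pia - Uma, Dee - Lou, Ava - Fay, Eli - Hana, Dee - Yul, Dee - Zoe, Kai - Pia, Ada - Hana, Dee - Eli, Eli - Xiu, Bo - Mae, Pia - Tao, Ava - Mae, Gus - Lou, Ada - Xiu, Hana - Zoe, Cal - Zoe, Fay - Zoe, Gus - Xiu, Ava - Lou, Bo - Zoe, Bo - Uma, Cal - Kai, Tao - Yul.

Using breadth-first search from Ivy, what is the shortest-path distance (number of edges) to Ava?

Level 0: Ivy
Level 1: Cal, Dee
Level 2: Eli, Hana, Kai, Lou, Pia, Yul, Zoe
Level 3: Ada, Ava, Bo, Fay, Gus, Mae, Omar, Tao, Uma, Xiu
Ava first appears at level 3.

3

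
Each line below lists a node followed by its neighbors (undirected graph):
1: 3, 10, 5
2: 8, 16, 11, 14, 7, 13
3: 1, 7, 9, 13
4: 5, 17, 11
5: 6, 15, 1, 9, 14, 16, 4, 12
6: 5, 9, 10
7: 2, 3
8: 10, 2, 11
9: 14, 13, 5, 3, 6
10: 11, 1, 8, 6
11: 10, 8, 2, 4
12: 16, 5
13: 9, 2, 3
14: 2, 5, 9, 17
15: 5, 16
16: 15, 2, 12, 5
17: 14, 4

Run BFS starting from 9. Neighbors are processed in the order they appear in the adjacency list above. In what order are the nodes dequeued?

9 → 14 → 13 → 5 → 3 → 6 → 2 → 17 → 15 → 1 → 16 → 4 → 12 → 7 → 10 → 8 → 11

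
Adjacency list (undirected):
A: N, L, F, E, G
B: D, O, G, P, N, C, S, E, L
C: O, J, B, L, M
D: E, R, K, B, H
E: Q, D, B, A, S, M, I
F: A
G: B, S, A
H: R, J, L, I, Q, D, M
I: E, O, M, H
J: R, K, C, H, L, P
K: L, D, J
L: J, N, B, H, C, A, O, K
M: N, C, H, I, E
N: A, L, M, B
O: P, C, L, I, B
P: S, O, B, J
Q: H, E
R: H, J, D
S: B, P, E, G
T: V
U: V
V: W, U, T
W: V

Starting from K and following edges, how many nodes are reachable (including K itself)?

BFS from K visits: K, D, J, L, B, E, H, R, C, P, A, N, O, G, S, I, M, Q, F
Reachable nodes: 19 of 23 total.

19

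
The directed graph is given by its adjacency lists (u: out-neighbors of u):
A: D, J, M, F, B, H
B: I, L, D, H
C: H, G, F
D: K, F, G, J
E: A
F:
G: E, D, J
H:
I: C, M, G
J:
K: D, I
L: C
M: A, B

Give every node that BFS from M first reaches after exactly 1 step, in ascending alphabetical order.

A, B

Level 0: M
Level 1: A, B
Level 2: D, F, H, I, J, L
Level 3: C, G, K
Level 4: E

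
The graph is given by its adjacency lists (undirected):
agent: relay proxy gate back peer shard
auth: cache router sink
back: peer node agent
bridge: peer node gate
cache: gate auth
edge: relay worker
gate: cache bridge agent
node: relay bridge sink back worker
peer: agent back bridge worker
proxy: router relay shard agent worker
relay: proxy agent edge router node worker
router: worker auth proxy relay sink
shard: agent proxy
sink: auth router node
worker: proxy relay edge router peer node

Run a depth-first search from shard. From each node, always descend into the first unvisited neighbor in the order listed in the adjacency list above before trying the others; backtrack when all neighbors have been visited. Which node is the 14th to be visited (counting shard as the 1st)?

auth

Visit shard
shard → agent
agent → relay
relay → proxy
proxy → router
router → worker
worker → edge
worker → peer
peer → back
back → node
node → bridge
bridge → gate
gate → cache
cache → auth
auth → sink

Visit order: shard, agent, relay, proxy, router, worker, edge, peer, back, node, bridge, gate, cache, auth, sink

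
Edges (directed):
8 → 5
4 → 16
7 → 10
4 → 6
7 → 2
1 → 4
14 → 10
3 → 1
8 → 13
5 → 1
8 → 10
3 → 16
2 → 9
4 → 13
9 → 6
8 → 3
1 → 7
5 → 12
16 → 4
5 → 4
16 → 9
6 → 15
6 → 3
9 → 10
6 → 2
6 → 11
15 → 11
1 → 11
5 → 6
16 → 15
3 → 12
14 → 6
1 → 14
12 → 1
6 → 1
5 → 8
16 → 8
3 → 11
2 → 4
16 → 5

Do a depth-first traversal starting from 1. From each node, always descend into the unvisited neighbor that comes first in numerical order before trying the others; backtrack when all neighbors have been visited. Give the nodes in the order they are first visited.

1 -> 4 -> 6 -> 2 -> 9 -> 10 -> 3 -> 11 -> 12 -> 16 -> 5 -> 8 -> 13 -> 15 -> 7 -> 14

Visit 1
1 → 4
4 → 6
6 → 2
2 → 9
9 → 10
6 → 3
3 → 11
3 → 12
3 → 16
16 → 5
5 → 8
8 → 13
16 → 15
1 → 7
1 → 14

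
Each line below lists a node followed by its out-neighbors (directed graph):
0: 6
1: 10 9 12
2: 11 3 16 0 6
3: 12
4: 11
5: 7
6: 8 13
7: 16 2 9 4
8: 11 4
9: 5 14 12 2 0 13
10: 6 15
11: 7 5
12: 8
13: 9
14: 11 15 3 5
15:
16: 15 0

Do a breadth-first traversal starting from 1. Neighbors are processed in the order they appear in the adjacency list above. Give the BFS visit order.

1 10 9 12 6 15 5 14 2 0 13 8 7 11 3 16 4

Visit 1; enqueue 10, 9, 12 → queue [10, 9, 12]
Visit 10; enqueue 6, 15 → queue [9, 12, 6, 15]
Visit 9; enqueue 5, 14, 2, 0, 13 → queue [12, 6, 15, 5, 14, 2, 0, 13]
Visit 12; enqueue 8 → queue [6, 15, 5, 14, 2, 0, 13, 8]
Visit 6 → queue [15, 5, 14, 2, 0, 13, 8]
Visit 15 → queue [5, 14, 2, 0, 13, 8]
Visit 5; enqueue 7 → queue [14, 2, 0, 13, 8, 7]
Visit 14; enqueue 11, 3 → queue [2, 0, 13, 8, 7, 11, 3]
Visit 2; enqueue 16 → queue [0, 13, 8, 7, 11, 3, 16]
Visit 0 → queue [13, 8, 7, 11, 3, 16]
Visit 13 → queue [8, 7, 11, 3, 16]
Visit 8; enqueue 4 → queue [7, 11, 3, 16, 4]
Visit 7 → queue [11, 3, 16, 4]
Visit 11 → queue [3, 16, 4]
Visit 3 → queue [16, 4]
Visit 16 → queue [4]
Visit 4 → queue []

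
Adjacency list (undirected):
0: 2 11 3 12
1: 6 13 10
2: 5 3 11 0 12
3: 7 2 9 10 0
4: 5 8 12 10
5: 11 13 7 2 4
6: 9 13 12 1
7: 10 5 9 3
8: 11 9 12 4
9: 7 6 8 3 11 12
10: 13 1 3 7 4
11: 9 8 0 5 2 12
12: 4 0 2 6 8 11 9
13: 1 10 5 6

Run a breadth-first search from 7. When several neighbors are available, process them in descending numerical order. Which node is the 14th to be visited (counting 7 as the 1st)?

Visit 7; enqueue 10, 9, 5, 3 → queue [10, 9, 5, 3]
Visit 10; enqueue 13, 4, 1 → queue [9, 5, 3, 13, 4, 1]
Visit 9; enqueue 12, 11, 8, 6 → queue [5, 3, 13, 4, 1, 12, 11, 8, 6]
Visit 5; enqueue 2 → queue [3, 13, 4, 1, 12, 11, 8, 6, 2]
Visit 3; enqueue 0 → queue [13, 4, 1, 12, 11, 8, 6, 2, 0]
Visit 13 → queue [4, 1, 12, 11, 8, 6, 2, 0]
Visit 4 → queue [1, 12, 11, 8, 6, 2, 0]
Visit 1 → queue [12, 11, 8, 6, 2, 0]
Visit 12 → queue [11, 8, 6, 2, 0]
Visit 11 → queue [8, 6, 2, 0]
Visit 8 → queue [6, 2, 0]
Visit 6 → queue [2, 0]
Visit 2 → queue [0]
Visit 0 → queue []

Visit order: 7, 10, 9, 5, 3, 13, 4, 1, 12, 11, 8, 6, 2, 0

0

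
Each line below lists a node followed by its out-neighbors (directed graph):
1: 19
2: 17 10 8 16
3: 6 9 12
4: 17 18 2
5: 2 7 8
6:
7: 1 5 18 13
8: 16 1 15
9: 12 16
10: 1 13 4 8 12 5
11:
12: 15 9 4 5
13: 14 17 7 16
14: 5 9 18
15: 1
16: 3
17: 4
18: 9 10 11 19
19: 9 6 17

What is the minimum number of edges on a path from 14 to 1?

3

Level 0: 14
Level 1: 5, 9, 18
Level 2: 2, 7, 8, 10, 11, 12, 16, 19
Level 3: 1, 3, 4, 6, 13, 15, 17
1 first appears at level 3.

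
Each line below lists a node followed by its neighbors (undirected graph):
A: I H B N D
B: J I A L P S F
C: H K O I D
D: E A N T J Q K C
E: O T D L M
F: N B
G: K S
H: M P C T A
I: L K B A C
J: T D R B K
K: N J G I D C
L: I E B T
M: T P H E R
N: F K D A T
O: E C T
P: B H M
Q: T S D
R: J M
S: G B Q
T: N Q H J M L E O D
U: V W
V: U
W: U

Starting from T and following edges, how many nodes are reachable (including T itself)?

20

BFS from T visits: T, Q, O, N, M, L, J, H, E, D, S, C, K, F, A, R, P, I, B, G
Reachable nodes: 20 of 23 total.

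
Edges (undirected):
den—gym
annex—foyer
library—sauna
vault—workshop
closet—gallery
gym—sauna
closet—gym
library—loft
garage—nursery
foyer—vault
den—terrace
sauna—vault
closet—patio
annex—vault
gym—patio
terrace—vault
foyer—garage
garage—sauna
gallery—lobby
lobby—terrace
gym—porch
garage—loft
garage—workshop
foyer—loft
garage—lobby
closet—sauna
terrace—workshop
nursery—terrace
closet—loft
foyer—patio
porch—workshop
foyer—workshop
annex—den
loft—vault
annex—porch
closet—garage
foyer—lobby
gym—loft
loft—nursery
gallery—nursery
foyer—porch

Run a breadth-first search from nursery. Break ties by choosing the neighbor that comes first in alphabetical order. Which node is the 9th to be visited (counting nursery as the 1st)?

Visit nursery; enqueue gallery, garage, loft, terrace → queue [gallery, garage, loft, terrace]
Visit gallery; enqueue closet, lobby → queue [garage, loft, terrace, closet, lobby]
Visit garage; enqueue foyer, sauna, workshop → queue [loft, terrace, closet, lobby, foyer, sauna, workshop]
Visit loft; enqueue gym, library, vault → queue [terrace, closet, lobby, foyer, sauna, workshop, gym, library, vault]
Visit terrace; enqueue den → queue [closet, lobby, foyer, sauna, workshop, gym, library, vault, den]
Visit closet; enqueue patio → queue [lobby, foyer, sauna, workshop, gym, library, vault, den, patio]
Visit lobby → queue [foyer, sauna, workshop, gym, library, vault, den, patio]
Visit foyer; enqueue annex, porch → queue [sauna, workshop, gym, library, vault, den, patio, annex, porch]
Visit sauna → queue [workshop, gym, library, vault, den, patio, annex, porch]
Visit workshop → queue [gym, library, vault, den, patio, annex, porch]
Visit gym → queue [library, vault, den, patio, annex, porch]
Visit library → queue [vault, den, patio, annex, porch]
Visit vault → queue [den, patio, annex, porch]
Visit den → queue [patio, annex, porch]
Visit patio → queue [annex, porch]
Visit annex → queue [porch]
Visit porch → queue []

Visit order: nursery, gallery, garage, loft, terrace, closet, lobby, foyer, sauna, workshop, gym, library, vault, den, patio, annex, porch

sauna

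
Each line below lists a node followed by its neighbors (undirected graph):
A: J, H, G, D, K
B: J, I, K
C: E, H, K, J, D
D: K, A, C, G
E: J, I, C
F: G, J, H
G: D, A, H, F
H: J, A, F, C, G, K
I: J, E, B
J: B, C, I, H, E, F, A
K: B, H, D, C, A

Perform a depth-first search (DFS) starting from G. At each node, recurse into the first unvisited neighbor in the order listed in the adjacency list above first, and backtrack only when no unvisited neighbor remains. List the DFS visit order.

Visit G
G → D
D → K
K → B
B → J
J → C
C → E
E → I
C → H
H → A
H → F

G D K B J C E I H A F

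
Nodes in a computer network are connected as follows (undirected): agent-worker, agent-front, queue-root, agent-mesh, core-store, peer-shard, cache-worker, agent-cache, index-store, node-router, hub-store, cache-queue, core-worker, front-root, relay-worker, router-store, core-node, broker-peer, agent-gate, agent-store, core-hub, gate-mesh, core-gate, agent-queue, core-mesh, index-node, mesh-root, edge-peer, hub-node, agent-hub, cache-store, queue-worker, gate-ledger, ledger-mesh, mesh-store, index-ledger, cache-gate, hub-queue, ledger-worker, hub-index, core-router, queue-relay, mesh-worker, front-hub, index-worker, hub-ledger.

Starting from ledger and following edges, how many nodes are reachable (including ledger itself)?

BFS from ledger visits: ledger, worker, mesh, index, hub, gate, relay, queue, core, cache, agent, store, root, node, front, router
Reachable nodes: 16 of 20 total.

16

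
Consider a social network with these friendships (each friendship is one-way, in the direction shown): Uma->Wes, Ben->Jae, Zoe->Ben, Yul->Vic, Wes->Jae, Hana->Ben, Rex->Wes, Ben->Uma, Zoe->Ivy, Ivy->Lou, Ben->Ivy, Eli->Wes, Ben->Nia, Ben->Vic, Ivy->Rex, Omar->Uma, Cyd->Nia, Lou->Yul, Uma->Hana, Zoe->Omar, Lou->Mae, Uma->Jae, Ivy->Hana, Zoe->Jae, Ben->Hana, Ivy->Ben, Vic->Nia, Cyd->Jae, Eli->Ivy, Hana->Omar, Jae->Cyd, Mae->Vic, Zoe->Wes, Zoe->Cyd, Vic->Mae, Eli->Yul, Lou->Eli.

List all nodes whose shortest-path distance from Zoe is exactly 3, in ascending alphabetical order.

Eli, Mae, Yul

Level 0: Zoe
Level 1: Ben, Cyd, Ivy, Jae, Omar, Wes
Level 2: Hana, Lou, Nia, Rex, Uma, Vic
Level 3: Eli, Mae, Yul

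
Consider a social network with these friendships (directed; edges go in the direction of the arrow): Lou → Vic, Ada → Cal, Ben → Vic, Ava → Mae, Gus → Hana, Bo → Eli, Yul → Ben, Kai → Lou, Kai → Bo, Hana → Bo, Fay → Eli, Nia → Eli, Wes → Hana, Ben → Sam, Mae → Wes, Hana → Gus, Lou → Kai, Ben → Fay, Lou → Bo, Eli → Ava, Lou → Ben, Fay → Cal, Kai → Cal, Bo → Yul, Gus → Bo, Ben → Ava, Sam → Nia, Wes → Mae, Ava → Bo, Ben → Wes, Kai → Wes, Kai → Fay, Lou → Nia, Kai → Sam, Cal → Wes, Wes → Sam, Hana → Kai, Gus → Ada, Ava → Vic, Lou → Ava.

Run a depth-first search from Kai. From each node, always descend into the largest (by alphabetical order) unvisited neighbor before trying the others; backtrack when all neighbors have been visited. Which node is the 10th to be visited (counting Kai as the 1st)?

Yul

Visit Kai
Kai → Wes
Wes → Sam
Sam → Nia
Nia → Eli
Eli → Ava
Ava → Vic
Ava → Mae
Ava → Bo
Bo → Yul
Yul → Ben
Ben → Fay
Fay → Cal
Wes → Hana
Hana → Gus
Gus → Ada
Kai → Lou

Visit order: Kai, Wes, Sam, Nia, Eli, Ava, Vic, Mae, Bo, Yul, Ben, Fay, Cal, Hana, Gus, Ada, Lou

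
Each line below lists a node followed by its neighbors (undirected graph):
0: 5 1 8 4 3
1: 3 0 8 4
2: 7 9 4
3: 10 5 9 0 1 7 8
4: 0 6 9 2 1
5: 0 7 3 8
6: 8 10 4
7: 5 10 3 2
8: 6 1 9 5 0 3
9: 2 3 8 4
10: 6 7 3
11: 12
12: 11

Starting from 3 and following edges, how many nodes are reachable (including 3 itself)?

11

BFS from 3 visits: 3, 0, 1, 5, 7, 8, 9, 10, 4, 2, 6
Reachable nodes: 11 of 13 total.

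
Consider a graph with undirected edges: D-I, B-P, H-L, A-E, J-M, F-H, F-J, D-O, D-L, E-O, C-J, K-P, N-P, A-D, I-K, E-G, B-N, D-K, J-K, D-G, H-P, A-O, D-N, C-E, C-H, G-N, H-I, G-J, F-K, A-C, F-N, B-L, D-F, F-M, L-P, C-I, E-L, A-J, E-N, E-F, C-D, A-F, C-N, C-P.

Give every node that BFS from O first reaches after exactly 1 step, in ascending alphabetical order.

A, D, E

Level 0: O
Level 1: A, D, E
Level 2: C, F, G, I, J, K, L, N
Level 3: B, H, M, P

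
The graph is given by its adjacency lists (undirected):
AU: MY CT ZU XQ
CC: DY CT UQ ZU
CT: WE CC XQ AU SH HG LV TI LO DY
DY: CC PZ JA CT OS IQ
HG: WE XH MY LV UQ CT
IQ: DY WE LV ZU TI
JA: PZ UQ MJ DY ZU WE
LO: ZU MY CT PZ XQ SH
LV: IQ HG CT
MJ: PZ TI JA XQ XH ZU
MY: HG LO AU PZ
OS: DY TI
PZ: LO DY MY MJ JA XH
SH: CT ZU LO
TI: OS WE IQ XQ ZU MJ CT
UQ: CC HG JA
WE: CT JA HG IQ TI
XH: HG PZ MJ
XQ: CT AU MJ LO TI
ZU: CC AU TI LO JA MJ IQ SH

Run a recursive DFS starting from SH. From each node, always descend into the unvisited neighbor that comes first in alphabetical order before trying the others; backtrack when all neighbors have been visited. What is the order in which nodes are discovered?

SH CT AU MY HG LV IQ DY CC UQ JA MJ PZ LO XQ TI OS WE ZU XH

Visit SH
SH → CT
CT → AU
AU → MY
MY → HG
HG → LV
LV → IQ
IQ → DY
DY → CC
CC → UQ
UQ → JA
JA → MJ
MJ → PZ
PZ → LO
LO → XQ
XQ → TI
TI → OS
TI → WE
TI → ZU
PZ → XH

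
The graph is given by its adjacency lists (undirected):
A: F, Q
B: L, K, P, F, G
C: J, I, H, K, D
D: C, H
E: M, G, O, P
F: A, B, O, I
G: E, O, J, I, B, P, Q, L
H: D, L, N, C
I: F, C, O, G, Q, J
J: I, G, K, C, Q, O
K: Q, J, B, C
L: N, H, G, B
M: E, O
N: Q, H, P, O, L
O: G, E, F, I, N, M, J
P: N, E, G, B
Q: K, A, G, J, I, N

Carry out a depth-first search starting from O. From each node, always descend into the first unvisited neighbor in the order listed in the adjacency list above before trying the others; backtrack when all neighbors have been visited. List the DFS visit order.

O G E M P N Q K J I F A B L H D C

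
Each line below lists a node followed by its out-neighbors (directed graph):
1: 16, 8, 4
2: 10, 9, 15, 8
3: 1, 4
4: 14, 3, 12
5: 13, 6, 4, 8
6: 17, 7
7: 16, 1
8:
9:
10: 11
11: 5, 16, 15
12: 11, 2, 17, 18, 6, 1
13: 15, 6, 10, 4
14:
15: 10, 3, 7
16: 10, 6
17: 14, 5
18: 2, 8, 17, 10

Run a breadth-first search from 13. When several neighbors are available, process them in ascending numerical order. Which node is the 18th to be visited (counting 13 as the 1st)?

Visit 13; enqueue 4, 6, 10, 15 → queue [4, 6, 10, 15]
Visit 4; enqueue 3, 12, 14 → queue [6, 10, 15, 3, 12, 14]
Visit 6; enqueue 7, 17 → queue [10, 15, 3, 12, 14, 7, 17]
Visit 10; enqueue 11 → queue [15, 3, 12, 14, 7, 17, 11]
Visit 15 → queue [3, 12, 14, 7, 17, 11]
Visit 3; enqueue 1 → queue [12, 14, 7, 17, 11, 1]
Visit 12; enqueue 2, 18 → queue [14, 7, 17, 11, 1, 2, 18]
Visit 14 → queue [7, 17, 11, 1, 2, 18]
Visit 7; enqueue 16 → queue [17, 11, 1, 2, 18, 16]
Visit 17; enqueue 5 → queue [11, 1, 2, 18, 16, 5]
Visit 11 → queue [1, 2, 18, 16, 5]
Visit 1; enqueue 8 → queue [2, 18, 16, 5, 8]
Visit 2; enqueue 9 → queue [18, 16, 5, 8, 9]
Visit 18 → queue [16, 5, 8, 9]
Visit 16 → queue [5, 8, 9]
Visit 5 → queue [8, 9]
Visit 8 → queue [9]
Visit 9 → queue []

Visit order: 13, 4, 6, 10, 15, 3, 12, 14, 7, 17, 11, 1, 2, 18, 16, 5, 8, 9

9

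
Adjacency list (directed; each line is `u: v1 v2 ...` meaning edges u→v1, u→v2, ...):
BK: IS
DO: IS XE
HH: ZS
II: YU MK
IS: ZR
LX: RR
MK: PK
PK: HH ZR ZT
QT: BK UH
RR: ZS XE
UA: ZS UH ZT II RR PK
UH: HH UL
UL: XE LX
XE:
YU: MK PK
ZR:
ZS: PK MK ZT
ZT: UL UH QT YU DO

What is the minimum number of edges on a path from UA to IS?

Level 0: UA
Level 1: II, PK, RR, UH, ZS, ZT
Level 2: DO, HH, MK, QT, UL, XE, YU, ZR
Level 3: BK, IS, LX
IS first appears at level 3.

3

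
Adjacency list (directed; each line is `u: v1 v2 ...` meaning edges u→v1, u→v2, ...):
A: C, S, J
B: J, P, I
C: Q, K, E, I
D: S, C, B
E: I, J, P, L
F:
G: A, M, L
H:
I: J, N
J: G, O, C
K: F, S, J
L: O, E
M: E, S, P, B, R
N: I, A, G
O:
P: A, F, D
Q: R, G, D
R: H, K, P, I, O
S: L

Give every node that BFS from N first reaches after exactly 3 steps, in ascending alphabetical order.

Level 0: N
Level 1: A, G, I
Level 2: C, J, L, M, S
Level 3: B, E, K, O, P, Q, R
Level 4: D, F, H

B, E, K, O, P, Q, R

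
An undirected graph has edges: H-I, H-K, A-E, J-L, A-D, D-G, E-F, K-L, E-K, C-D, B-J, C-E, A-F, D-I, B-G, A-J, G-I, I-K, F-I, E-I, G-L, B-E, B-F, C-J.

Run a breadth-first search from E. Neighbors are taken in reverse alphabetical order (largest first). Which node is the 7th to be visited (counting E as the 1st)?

Visit E; enqueue K, I, F, C, B, A → queue [K, I, F, C, B, A]
Visit K; enqueue L, H → queue [I, F, C, B, A, L, H]
Visit I; enqueue G, D → queue [F, C, B, A, L, H, G, D]
Visit F → queue [C, B, A, L, H, G, D]
Visit C; enqueue J → queue [B, A, L, H, G, D, J]
Visit B → queue [A, L, H, G, D, J]
Visit A → queue [L, H, G, D, J]
Visit L → queue [H, G, D, J]
Visit H → queue [G, D, J]
Visit G → queue [D, J]
Visit D → queue [J]
Visit J → queue []

Visit order: E, K, I, F, C, B, A, L, H, G, D, J

A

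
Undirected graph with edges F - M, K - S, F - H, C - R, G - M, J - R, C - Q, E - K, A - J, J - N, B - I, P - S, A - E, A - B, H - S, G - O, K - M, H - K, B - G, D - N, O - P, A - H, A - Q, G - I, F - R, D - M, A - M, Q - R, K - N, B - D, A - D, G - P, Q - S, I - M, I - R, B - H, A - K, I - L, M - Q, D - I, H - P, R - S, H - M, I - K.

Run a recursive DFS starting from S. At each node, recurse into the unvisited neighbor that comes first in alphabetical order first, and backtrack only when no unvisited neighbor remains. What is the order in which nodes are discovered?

S, H, A, B, D, I, G, M, F, R, C, Q, J, N, K, E, O, P, L

Visit S
S → H
H → A
A → B
B → D
D → I
I → G
G → M
M → F
F → R
R → C
C → Q
R → J
J → N
N → K
K → E
G → O
O → P
I → L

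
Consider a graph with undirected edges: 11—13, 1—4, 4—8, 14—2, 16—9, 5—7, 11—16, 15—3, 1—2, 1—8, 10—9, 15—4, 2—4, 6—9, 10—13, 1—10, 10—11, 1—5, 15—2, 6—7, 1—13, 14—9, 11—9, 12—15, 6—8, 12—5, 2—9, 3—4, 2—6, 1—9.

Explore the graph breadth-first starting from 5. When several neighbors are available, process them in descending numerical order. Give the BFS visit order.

Visit 5; enqueue 12, 7, 1 → queue [12, 7, 1]
Visit 12; enqueue 15 → queue [7, 1, 15]
Visit 7; enqueue 6 → queue [1, 15, 6]
Visit 1; enqueue 13, 10, 9, 8, 4, 2 → queue [15, 6, 13, 10, 9, 8, 4, 2]
Visit 15; enqueue 3 → queue [6, 13, 10, 9, 8, 4, 2, 3]
Visit 6 → queue [13, 10, 9, 8, 4, 2, 3]
Visit 13; enqueue 11 → queue [10, 9, 8, 4, 2, 3, 11]
Visit 10 → queue [9, 8, 4, 2, 3, 11]
Visit 9; enqueue 16, 14 → queue [8, 4, 2, 3, 11, 16, 14]
Visit 8 → queue [4, 2, 3, 11, 16, 14]
Visit 4 → queue [2, 3, 11, 16, 14]
Visit 2 → queue [3, 11, 16, 14]
Visit 3 → queue [11, 16, 14]
Visit 11 → queue [16, 14]
Visit 16 → queue [14]
Visit 14 → queue []

5, 12, 7, 1, 15, 6, 13, 10, 9, 8, 4, 2, 3, 11, 16, 14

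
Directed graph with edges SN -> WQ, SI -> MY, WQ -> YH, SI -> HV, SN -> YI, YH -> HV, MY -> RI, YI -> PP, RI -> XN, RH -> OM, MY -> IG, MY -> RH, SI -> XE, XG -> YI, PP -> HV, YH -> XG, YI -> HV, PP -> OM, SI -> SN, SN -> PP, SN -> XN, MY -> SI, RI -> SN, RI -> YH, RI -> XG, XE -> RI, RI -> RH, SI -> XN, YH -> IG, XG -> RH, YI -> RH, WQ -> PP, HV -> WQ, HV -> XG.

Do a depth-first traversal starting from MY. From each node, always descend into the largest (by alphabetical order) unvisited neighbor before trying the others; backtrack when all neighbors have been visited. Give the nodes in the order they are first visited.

Visit MY
MY → SI
SI → XN
SI → XE
XE → RI
RI → YH
YH → XG
XG → YI
YI → RH
RH → OM
YI → PP
PP → HV
HV → WQ
YH → IG
RI → SN

MY, SI, XN, XE, RI, YH, XG, YI, RH, OM, PP, HV, WQ, IG, SN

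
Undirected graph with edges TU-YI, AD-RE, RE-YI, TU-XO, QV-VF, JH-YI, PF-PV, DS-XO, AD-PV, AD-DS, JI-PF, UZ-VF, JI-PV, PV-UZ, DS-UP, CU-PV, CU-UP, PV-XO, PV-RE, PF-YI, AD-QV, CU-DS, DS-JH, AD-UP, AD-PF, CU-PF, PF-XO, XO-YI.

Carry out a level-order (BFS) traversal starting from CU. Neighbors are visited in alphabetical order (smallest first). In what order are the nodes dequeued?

CU DS PF PV UP AD JH XO JI YI RE UZ QV TU VF

Visit CU; enqueue DS, PF, PV, UP → queue [DS, PF, PV, UP]
Visit DS; enqueue AD, JH, XO → queue [PF, PV, UP, AD, JH, XO]
Visit PF; enqueue JI, YI → queue [PV, UP, AD, JH, XO, JI, YI]
Visit PV; enqueue RE, UZ → queue [UP, AD, JH, XO, JI, YI, RE, UZ]
Visit UP → queue [AD, JH, XO, JI, YI, RE, UZ]
Visit AD; enqueue QV → queue [JH, XO, JI, YI, RE, UZ, QV]
Visit JH → queue [XO, JI, YI, RE, UZ, QV]
Visit XO; enqueue TU → queue [JI, YI, RE, UZ, QV, TU]
Visit JI → queue [YI, RE, UZ, QV, TU]
Visit YI → queue [RE, UZ, QV, TU]
Visit RE → queue [UZ, QV, TU]
Visit UZ; enqueue VF → queue [QV, TU, VF]
Visit QV → queue [TU, VF]
Visit TU → queue [VF]
Visit VF → queue []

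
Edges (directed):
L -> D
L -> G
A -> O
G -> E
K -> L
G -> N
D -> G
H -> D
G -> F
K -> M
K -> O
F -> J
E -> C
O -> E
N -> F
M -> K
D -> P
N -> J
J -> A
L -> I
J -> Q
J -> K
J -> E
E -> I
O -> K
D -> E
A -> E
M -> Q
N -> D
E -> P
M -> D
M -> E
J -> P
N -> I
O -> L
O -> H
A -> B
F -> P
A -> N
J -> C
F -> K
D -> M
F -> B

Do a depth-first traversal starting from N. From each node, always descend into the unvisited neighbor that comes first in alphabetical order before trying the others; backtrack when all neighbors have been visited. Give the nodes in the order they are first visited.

N D E C I P G F B J A O H K L M Q

Visit N
N → D
D → E
E → C
E → I
E → P
D → G
G → F
F → B
F → J
J → A
A → O
O → H
O → K
K → L
K → M
M → Q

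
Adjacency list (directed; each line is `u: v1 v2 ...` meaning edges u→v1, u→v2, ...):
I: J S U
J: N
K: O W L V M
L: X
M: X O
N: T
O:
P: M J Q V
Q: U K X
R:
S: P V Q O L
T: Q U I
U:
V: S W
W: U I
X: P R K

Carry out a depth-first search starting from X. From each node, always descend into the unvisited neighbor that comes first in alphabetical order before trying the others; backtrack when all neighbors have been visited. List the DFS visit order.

X, K, L, M, O, V, S, P, J, N, T, I, U, Q, W, R

Visit X
X → K
K → L
K → M
M → O
K → V
V → S
S → P
P → J
J → N
N → T
T → I
I → U
T → Q
V → W
X → R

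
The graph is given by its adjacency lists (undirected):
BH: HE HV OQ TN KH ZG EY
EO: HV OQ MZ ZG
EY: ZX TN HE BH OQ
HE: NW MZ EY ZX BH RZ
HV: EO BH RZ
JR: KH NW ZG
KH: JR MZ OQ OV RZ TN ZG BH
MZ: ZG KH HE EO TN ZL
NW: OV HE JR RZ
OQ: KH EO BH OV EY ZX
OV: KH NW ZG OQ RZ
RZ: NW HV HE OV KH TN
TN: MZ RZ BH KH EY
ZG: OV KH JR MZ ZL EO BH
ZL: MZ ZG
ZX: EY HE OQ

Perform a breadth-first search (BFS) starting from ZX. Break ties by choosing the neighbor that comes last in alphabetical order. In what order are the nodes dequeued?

ZX -> OQ -> HE -> EY -> OV -> KH -> EO -> BH -> RZ -> NW -> MZ -> TN -> ZG -> JR -> HV -> ZL

Visit ZX; enqueue OQ, HE, EY → queue [OQ, HE, EY]
Visit OQ; enqueue OV, KH, EO, BH → queue [HE, EY, OV, KH, EO, BH]
Visit HE; enqueue RZ, NW, MZ → queue [EY, OV, KH, EO, BH, RZ, NW, MZ]
Visit EY; enqueue TN → queue [OV, KH, EO, BH, RZ, NW, MZ, TN]
Visit OV; enqueue ZG → queue [KH, EO, BH, RZ, NW, MZ, TN, ZG]
Visit KH; enqueue JR → queue [EO, BH, RZ, NW, MZ, TN, ZG, JR]
Visit EO; enqueue HV → queue [BH, RZ, NW, MZ, TN, ZG, JR, HV]
Visit BH → queue [RZ, NW, MZ, TN, ZG, JR, HV]
Visit RZ → queue [NW, MZ, TN, ZG, JR, HV]
Visit NW → queue [MZ, TN, ZG, JR, HV]
Visit MZ; enqueue ZL → queue [TN, ZG, JR, HV, ZL]
Visit TN → queue [ZG, JR, HV, ZL]
Visit ZG → queue [JR, HV, ZL]
Visit JR → queue [HV, ZL]
Visit HV → queue [ZL]
Visit ZL → queue []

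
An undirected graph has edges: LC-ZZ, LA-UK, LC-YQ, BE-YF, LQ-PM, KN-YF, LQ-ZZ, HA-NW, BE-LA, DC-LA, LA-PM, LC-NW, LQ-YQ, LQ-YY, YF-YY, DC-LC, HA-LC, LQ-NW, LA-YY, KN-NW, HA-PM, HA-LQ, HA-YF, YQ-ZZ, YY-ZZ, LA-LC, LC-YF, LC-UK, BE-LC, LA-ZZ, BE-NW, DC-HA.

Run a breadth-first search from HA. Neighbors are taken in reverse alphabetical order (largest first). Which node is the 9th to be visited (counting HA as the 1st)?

KN

Visit HA; enqueue YF, PM, NW, LQ, LC, DC → queue [YF, PM, NW, LQ, LC, DC]
Visit YF; enqueue YY, KN, BE → queue [PM, NW, LQ, LC, DC, YY, KN, BE]
Visit PM; enqueue LA → queue [NW, LQ, LC, DC, YY, KN, BE, LA]
Visit NW → queue [LQ, LC, DC, YY, KN, BE, LA]
Visit LQ; enqueue ZZ, YQ → queue [LC, DC, YY, KN, BE, LA, ZZ, YQ]
Visit LC; enqueue UK → queue [DC, YY, KN, BE, LA, ZZ, YQ, UK]
Visit DC → queue [YY, KN, BE, LA, ZZ, YQ, UK]
Visit YY → queue [KN, BE, LA, ZZ, YQ, UK]
Visit KN → queue [BE, LA, ZZ, YQ, UK]
Visit BE → queue [LA, ZZ, YQ, UK]
Visit LA → queue [ZZ, YQ, UK]
Visit ZZ → queue [YQ, UK]
Visit YQ → queue [UK]
Visit UK → queue []

Visit order: HA, YF, PM, NW, LQ, LC, DC, YY, KN, BE, LA, ZZ, YQ, UK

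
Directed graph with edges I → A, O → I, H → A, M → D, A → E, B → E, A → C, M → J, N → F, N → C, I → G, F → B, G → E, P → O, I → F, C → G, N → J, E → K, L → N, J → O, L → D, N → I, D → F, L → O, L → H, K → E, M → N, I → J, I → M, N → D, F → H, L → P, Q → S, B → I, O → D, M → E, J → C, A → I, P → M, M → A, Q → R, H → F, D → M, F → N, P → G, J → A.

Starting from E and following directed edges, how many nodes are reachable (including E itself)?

2

BFS from E visits: E, K
Reachable nodes: 2 of 19 total.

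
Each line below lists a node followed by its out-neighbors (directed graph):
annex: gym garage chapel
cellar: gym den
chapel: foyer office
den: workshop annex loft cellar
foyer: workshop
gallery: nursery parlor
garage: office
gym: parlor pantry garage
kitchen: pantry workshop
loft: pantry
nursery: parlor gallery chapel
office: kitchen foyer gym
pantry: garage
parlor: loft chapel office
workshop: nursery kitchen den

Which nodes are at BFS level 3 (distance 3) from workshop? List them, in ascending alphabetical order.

Level 0: workshop
Level 1: den, kitchen, nursery
Level 2: annex, cellar, chapel, gallery, loft, pantry, parlor
Level 3: foyer, garage, gym, office

foyer, garage, gym, office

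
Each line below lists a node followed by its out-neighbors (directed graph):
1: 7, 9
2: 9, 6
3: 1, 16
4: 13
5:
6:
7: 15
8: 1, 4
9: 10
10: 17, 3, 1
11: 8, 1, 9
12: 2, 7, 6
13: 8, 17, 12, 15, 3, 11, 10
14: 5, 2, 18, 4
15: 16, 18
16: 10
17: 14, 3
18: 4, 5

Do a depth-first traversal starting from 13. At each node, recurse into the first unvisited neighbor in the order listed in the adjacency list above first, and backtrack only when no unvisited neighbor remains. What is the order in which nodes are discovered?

13 -> 8 -> 1 -> 7 -> 15 -> 16 -> 10 -> 17 -> 14 -> 5 -> 2 -> 9 -> 6 -> 18 -> 4 -> 3 -> 12 -> 11

Visit 13
13 → 8
8 → 1
1 → 7
7 → 15
15 → 16
16 → 10
10 → 17
17 → 14
14 → 5
14 → 2
2 → 9
2 → 6
14 → 18
18 → 4
17 → 3
13 → 12
13 → 11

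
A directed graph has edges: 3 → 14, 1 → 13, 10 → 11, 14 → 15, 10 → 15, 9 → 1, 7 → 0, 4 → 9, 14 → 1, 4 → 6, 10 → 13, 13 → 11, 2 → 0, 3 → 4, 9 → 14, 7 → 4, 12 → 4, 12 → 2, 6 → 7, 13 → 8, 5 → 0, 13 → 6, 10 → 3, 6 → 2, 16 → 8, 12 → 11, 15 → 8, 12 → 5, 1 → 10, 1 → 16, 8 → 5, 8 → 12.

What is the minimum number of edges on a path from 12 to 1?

Level 0: 12
Level 1: 2, 4, 5, 11
Level 2: 0, 6, 9
Level 3: 1, 7, 14
Level 4: 10, 13, 15, 16
Level 5: 3, 8
1 first appears at level 3.

3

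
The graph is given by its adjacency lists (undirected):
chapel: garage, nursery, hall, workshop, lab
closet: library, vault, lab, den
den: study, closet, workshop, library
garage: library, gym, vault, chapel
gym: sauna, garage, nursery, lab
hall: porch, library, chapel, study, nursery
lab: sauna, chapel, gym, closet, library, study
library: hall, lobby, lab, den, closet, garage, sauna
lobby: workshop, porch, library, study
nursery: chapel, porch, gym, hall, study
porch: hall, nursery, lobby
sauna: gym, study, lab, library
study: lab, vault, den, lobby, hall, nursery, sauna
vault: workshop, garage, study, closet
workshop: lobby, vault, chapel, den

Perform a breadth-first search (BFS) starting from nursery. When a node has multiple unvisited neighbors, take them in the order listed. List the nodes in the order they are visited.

Visit nursery; enqueue chapel, porch, gym, hall, study → queue [chapel, porch, gym, hall, study]
Visit chapel; enqueue garage, workshop, lab → queue [porch, gym, hall, study, garage, workshop, lab]
Visit porch; enqueue lobby → queue [gym, hall, study, garage, workshop, lab, lobby]
Visit gym; enqueue sauna → queue [hall, study, garage, workshop, lab, lobby, sauna]
Visit hall; enqueue library → queue [study, garage, workshop, lab, lobby, sauna, library]
Visit study; enqueue vault, den → queue [garage, workshop, lab, lobby, sauna, library, vault, den]
Visit garage → queue [workshop, lab, lobby, sauna, library, vault, den]
Visit workshop → queue [lab, lobby, sauna, library, vault, den]
Visit lab; enqueue closet → queue [lobby, sauna, library, vault, den, closet]
Visit lobby → queue [sauna, library, vault, den, closet]
Visit sauna → queue [library, vault, den, closet]
Visit library → queue [vault, den, closet]
Visit vault → queue [den, closet]
Visit den → queue [closet]
Visit closet → queue []

nursery → chapel → porch → gym → hall → study → garage → workshop → lab → lobby → sauna → library → vault → den → closet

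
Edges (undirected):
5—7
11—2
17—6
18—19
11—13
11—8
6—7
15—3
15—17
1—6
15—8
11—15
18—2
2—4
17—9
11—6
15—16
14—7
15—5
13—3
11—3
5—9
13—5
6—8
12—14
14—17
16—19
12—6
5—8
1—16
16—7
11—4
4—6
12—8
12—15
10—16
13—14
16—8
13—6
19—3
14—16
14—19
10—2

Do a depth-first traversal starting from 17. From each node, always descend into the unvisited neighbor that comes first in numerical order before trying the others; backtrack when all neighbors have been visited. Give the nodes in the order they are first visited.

17, 6, 1, 16, 7, 5, 8, 11, 2, 4, 10, 18, 19, 3, 13, 14, 12, 15, 9

Visit 17
17 → 6
6 → 1
1 → 16
16 → 7
7 → 5
5 → 8
8 → 11
11 → 2
2 → 4
2 → 10
2 → 18
18 → 19
19 → 3
3 → 13
13 → 14
14 → 12
12 → 15
5 → 9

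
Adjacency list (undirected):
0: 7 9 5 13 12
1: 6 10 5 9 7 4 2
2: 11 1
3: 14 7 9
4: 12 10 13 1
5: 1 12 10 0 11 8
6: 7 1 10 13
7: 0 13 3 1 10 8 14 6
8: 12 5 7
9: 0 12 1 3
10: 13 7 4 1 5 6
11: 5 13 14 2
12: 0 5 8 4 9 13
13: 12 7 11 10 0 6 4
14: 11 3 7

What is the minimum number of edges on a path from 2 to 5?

Level 0: 2
Level 1: 1, 11
Level 2: 4, 5, 6, 7, 9, 10, 13, 14
Level 3: 0, 3, 8, 12
5 first appears at level 2.

2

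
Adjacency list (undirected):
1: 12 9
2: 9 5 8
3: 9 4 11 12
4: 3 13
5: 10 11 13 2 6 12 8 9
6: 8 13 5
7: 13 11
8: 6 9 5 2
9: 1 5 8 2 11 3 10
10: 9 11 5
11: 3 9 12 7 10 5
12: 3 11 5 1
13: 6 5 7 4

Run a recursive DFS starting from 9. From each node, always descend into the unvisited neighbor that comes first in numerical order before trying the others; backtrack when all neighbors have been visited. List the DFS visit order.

9 -> 1 -> 12 -> 3 -> 4 -> 13 -> 5 -> 2 -> 8 -> 6 -> 10 -> 11 -> 7

Visit 9
9 → 1
1 → 12
12 → 3
3 → 4
4 → 13
13 → 5
5 → 2
2 → 8
8 → 6
5 → 10
10 → 11
11 → 7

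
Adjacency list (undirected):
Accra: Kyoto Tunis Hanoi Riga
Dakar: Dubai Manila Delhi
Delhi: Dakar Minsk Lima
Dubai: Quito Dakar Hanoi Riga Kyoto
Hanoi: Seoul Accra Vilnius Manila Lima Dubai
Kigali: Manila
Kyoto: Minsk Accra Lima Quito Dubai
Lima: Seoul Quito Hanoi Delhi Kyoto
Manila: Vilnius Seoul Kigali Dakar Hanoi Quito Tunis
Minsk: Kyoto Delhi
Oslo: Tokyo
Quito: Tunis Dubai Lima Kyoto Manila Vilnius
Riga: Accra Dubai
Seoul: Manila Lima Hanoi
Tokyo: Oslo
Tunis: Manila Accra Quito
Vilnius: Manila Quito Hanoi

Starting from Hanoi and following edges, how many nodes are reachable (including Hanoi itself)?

BFS from Hanoi visits: Hanoi, Seoul, Accra, Vilnius, Manila, Lima, Dubai, Kyoto, Tunis, Riga, Quito, Kigali, Dakar, Delhi, Minsk
Reachable nodes: 15 of 17 total.

15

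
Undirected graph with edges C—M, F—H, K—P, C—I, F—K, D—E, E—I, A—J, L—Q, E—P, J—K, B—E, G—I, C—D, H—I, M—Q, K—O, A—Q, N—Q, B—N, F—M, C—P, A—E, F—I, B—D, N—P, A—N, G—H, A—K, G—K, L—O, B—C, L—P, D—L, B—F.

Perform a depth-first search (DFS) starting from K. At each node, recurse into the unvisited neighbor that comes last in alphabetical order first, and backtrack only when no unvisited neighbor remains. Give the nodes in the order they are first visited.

K, P, N, Q, M, F, I, H, G, E, D, L, O, C, B, A, J

Visit K
K → P
P → N
N → Q
Q → M
M → F
F → I
I → H
H → G
I → E
E → D
D → L
L → O
D → C
C → B
E → A
A → J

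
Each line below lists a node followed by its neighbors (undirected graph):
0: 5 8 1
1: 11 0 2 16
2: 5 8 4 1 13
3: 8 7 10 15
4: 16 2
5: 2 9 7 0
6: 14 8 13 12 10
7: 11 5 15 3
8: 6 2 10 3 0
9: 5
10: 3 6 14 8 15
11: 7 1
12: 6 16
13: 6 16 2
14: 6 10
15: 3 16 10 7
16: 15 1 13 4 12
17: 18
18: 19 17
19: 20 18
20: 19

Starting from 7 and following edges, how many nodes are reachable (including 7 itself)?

17

BFS from 7 visits: 7, 15, 11, 5, 3, 16, 10, 1, 9, 2, 0, 8, 13, 12, 4, 14, 6
Reachable nodes: 17 of 21 total.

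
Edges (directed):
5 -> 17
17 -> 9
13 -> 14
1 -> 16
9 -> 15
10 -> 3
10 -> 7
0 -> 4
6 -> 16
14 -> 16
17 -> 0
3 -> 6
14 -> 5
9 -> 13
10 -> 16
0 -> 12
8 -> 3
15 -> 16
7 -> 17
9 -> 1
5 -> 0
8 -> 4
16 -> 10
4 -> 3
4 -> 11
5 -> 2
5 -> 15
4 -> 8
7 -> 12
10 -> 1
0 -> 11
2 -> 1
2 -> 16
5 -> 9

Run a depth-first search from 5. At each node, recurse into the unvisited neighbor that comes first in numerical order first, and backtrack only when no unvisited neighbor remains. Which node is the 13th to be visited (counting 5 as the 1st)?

Visit 5
5 → 0
0 → 4
4 → 3
3 → 6
6 → 16
16 → 10
10 → 1
10 → 7
7 → 12
7 → 17
17 → 9
9 → 13
13 → 14
9 → 15
4 → 8
4 → 11
5 → 2

Visit order: 5, 0, 4, 3, 6, 16, 10, 1, 7, 12, 17, 9, 13, 14, 15, 8, 11, 2

13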